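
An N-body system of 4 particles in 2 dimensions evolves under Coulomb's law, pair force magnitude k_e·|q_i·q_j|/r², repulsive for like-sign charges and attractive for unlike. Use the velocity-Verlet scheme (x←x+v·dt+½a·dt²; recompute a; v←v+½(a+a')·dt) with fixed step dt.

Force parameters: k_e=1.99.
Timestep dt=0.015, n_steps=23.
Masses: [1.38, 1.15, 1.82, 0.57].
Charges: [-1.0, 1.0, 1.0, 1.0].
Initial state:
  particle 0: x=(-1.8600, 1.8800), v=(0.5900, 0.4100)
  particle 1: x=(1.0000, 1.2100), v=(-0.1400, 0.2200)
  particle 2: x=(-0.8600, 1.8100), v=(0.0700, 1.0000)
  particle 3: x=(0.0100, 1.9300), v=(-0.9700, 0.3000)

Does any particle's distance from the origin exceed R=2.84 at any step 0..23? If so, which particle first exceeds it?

step 0: x0=(-1.8600, 1.8800) x1=(1.0000, 1.2100) x2=(-0.8600, 1.8100) x3=(0.0100, 1.9300)
step 1: x0=(-1.8509, 1.8861) x1=(0.9980, 1.2132) x2=(-0.8593, 1.8250) x3=(-0.0044, 1.9347)
step 2: x0=(-1.8414, 1.8922) x1=(0.9963, 1.2163) x2=(-0.8592, 1.8400) x3=(-0.0183, 1.9399)
step 3: x0=(-1.8314, 1.8983) x1=(0.9949, 1.2191) x2=(-0.8597, 1.8550) x3=(-0.0319, 1.9454)
step 4: x0=(-1.8209, 1.9044) x1=(0.9937, 1.2218) x2=(-0.8609, 1.8699) x3=(-0.0449, 1.9514)
step 5: x0=(-1.8099, 1.9104) x1=(0.9927, 1.2244) x2=(-0.8629, 1.8849) x3=(-0.0575, 1.9578)
step 6: x0=(-1.7984, 1.9165) x1=(0.9920, 1.2268) x2=(-0.8655, 1.8999) x3=(-0.0694, 1.9645)
step 7: x0=(-1.7864, 1.9225) x1=(0.9915, 1.2290) x2=(-0.8688, 1.9148) x3=(-0.0809, 1.9716)
step 8: x0=(-1.7739, 1.9285) x1=(0.9913, 1.2311) x2=(-0.8729, 1.9298) x3=(-0.0917, 1.9790)
step 9: x0=(-1.7608, 1.9345) x1=(0.9913, 1.2330) x2=(-0.8778, 1.9448) x3=(-0.1018, 1.9868)
step 10: x0=(-1.7472, 1.9405) x1=(0.9915, 1.2348) x2=(-0.8834, 1.9597) x3=(-0.1114, 1.9949)
step 11: x0=(-1.7329, 1.9465) x1=(0.9920, 1.2365) x2=(-0.8899, 1.9747) x3=(-0.1202, 2.0033)
step 12: x0=(-1.7180, 1.9525) x1=(0.9926, 1.2380) x2=(-0.8971, 1.9896) x3=(-0.1284, 2.0120)
step 13: x0=(-1.7025, 1.9585) x1=(0.9935, 1.2393) x2=(-0.9052, 2.0045) x3=(-0.1360, 2.0209)
step 14: x0=(-1.6863, 1.9646) x1=(0.9946, 1.2405) x2=(-0.9142, 2.0195) x3=(-0.1428, 2.0301)
step 15: x0=(-1.6694, 1.9707) x1=(0.9959, 1.2416) x2=(-0.9240, 2.0344) x3=(-0.1490, 2.0395)
step 16: x0=(-1.6517, 1.9768) x1=(0.9973, 1.2425) x2=(-0.9347, 2.0493) x3=(-0.1546, 2.0491)
step 17: x0=(-1.6332, 1.9830) x1=(0.9990, 1.2433) x2=(-0.9463, 2.0641) x3=(-0.1596, 2.0590)
step 18: x0=(-1.6139, 1.9892) x1=(1.0009, 1.2440) x2=(-0.9589, 2.0790) x3=(-0.1639, 2.0691)
step 19: x0=(-1.5936, 1.9956) x1=(1.0029, 1.2446) x2=(-0.9725, 2.0937) x3=(-0.1677, 2.0793)
step 20: x0=(-1.5723, 2.0021) x1=(1.0051, 1.2450) x2=(-0.9872, 2.1084) x3=(-0.1710, 2.0897)
step 21: x0=(-1.5499, 2.0087) x1=(1.0076, 1.2453) x2=(-1.0029, 2.1231) x3=(-0.1738, 2.1003)
step 22: x0=(-1.5262, 2.0156) x1=(1.0101, 1.2455) x2=(-1.0199, 2.1376) x3=(-0.1762, 2.1111)
step 23: x0=(-1.5012, 2.0227) x1=(1.0129, 1.2455) x2=(-1.0381, 2.1519) x3=(-0.1782, 2.1220)

no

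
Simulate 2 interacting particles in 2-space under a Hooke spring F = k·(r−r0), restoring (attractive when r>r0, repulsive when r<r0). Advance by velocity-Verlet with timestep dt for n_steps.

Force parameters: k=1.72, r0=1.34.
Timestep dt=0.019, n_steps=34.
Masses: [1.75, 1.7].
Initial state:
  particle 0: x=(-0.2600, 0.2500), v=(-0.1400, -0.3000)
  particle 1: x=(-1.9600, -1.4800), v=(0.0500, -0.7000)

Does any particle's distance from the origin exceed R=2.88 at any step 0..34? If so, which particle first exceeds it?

step 0: x0=(-0.2600, 0.2500) x1=(-1.9600, -1.4800)
step 1: x0=(-0.2628, 0.2442) x1=(-1.9589, -1.4932)
step 2: x0=(-0.2659, 0.2380) x1=(-1.9575, -1.5060)
step 3: x0=(-0.2692, 0.2317) x1=(-1.9559, -1.5186)
step 4: x0=(-0.2728, 0.2250) x1=(-1.9540, -1.5309)
step 5: x0=(-0.2767, 0.2180) x1=(-1.9518, -1.5429)
step 6: x0=(-0.2808, 0.2108) x1=(-1.9493, -1.5547)
step 7: x0=(-0.2852, 0.2033) x1=(-1.9466, -1.5661)
step 8: x0=(-0.2899, 0.1955) x1=(-1.9436, -1.5772)
step 9: x0=(-0.2948, 0.1874) x1=(-1.9403, -1.5881)
step 10: x0=(-0.3000, 0.1791) x1=(-1.9367, -1.5987)
step 11: x0=(-0.3054, 0.1704) x1=(-1.9329, -1.6089)
step 12: x0=(-0.3111, 0.1615) x1=(-1.9288, -1.6189)
step 13: x0=(-0.3171, 0.1523) x1=(-1.9245, -1.6286)
step 14: x0=(-0.3233, 0.1429) x1=(-1.9199, -1.6381)
step 15: x0=(-0.3298, 0.1331) x1=(-1.9150, -1.6472)
step 16: x0=(-0.3365, 0.1231) x1=(-1.9099, -1.6560)
step 17: x0=(-0.3434, 0.1128) x1=(-1.9045, -1.6646)
step 18: x0=(-0.3506, 0.1022) x1=(-1.8989, -1.6729)
step 19: x0=(-0.3580, 0.0913) x1=(-1.8931, -1.6809)
step 20: x0=(-0.3657, 0.0802) x1=(-1.8870, -1.6886)
step 21: x0=(-0.3736, 0.0688) x1=(-1.8806, -1.6960)
step 22: x0=(-0.3817, 0.0572) x1=(-1.8741, -1.7032)
step 23: x0=(-0.3900, 0.0453) x1=(-1.8673, -1.7101)
step 24: x0=(-0.3986, 0.0331) x1=(-1.8602, -1.7168)
step 25: x0=(-0.4074, 0.0207) x1=(-1.8530, -1.7231)
step 26: x0=(-0.4163, 0.0080) x1=(-1.8455, -1.7292)
step 27: x0=(-0.4255, -0.0049) x1=(-1.8379, -1.7351)
step 28: x0=(-0.4349, -0.0181) x1=(-1.8300, -1.7407)
step 29: x0=(-0.4445, -0.0315) x1=(-1.8219, -1.7461)
step 30: x0=(-0.4543, -0.0452) x1=(-1.8137, -1.7512)
step 31: x0=(-0.4642, -0.0591) x1=(-1.8052, -1.7560)
step 32: x0=(-0.4744, -0.0732) x1=(-1.7966, -1.7607)
step 33: x0=(-0.4847, -0.0875) x1=(-1.7877, -1.7651)
step 34: x0=(-0.4952, -0.1021) x1=(-1.7787, -1.7693)

no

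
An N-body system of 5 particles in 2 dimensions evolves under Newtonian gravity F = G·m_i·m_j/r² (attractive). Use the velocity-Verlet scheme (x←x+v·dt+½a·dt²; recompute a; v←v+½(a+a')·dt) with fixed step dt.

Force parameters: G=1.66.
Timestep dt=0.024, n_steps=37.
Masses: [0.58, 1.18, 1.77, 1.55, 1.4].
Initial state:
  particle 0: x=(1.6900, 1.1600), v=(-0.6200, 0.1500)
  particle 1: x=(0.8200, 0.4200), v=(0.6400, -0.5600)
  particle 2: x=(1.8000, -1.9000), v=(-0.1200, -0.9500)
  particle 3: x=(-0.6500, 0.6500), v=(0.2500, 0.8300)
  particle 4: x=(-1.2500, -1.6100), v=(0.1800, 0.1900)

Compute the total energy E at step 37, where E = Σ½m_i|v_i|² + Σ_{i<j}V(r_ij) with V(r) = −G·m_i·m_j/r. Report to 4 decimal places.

-9.0580

step 0: x0=(1.6900, 1.1600) x1=(0.8200, 0.4200) x2=(1.8000, -1.9000) x3=(-0.6500, 0.6500) x4=(-1.2500, -1.6100)
step 1: x0=(1.6746, 1.1632) x1=(0.8352, 0.4066) x2=(1.7970, -1.9226) x3=(-0.6437, 0.6697) x4=(-1.2455, -1.6053)
step 2: x0=(1.6583, 1.1655) x1=(0.8500, 0.3932) x2=(1.7937, -1.9450) x3=(-0.6368, 0.6890) x4=(-1.2406, -1.6002)
step 3: x0=(1.6410, 1.1669) x1=(0.8646, 0.3799) x2=(1.7900, -1.9669) x3=(-0.6292, 0.7080) x4=(-1.2354, -1.5947)
step 4: x0=(1.6227, 1.1673) x1=(0.8788, 0.3667) x2=(1.7861, -1.9886) x3=(-0.6211, 0.7265) x4=(-1.2298, -1.5889)
step 5: x0=(1.6035, 1.1668) x1=(0.8926, 0.3536) x2=(1.7820, -2.0100) x3=(-0.6123, 0.7446) x4=(-1.2238, -1.5828)
step 6: x0=(1.5833, 1.1652) x1=(0.9062, 0.3407) x2=(1.7775, -2.0310) x3=(-0.6030, 0.7623) x4=(-1.2174, -1.5763)
step 7: x0=(1.5621, 1.1626) x1=(0.9195, 0.3279) x2=(1.7728, -2.0517) x3=(-0.5931, 0.7795) x4=(-1.2107, -1.5695)
step 8: x0=(1.5399, 1.1589) x1=(0.9325, 0.3154) x2=(1.7677, -2.0721) x3=(-0.5827, 0.7964) x4=(-1.2036, -1.5623)
step 9: x0=(1.5168, 1.1542) x1=(0.9452, 0.3031) x2=(1.7624, -2.0921) x3=(-0.5716, 0.8128) x4=(-1.1961, -1.5549)
step 10: x0=(1.4926, 1.1482) x1=(0.9576, 0.2911) x2=(1.7569, -2.1118) x3=(-0.5601, 0.8288) x4=(-1.1882, -1.5471)
step 11: x0=(1.4675, 1.1410) x1=(0.9697, 0.2793) x2=(1.7510, -2.1312) x3=(-0.5479, 0.8443) x4=(-1.1799, -1.5389)
step 12: x0=(1.4414, 1.1326) x1=(0.9815, 0.2679) x2=(1.7449, -2.1503) x3=(-0.5352, 0.8594) x4=(-1.1713, -1.5305)
step 13: x0=(1.4144, 1.1228) x1=(0.9929, 0.2568) x2=(1.7385, -2.1690) x3=(-0.5220, 0.8741) x4=(-1.1623, -1.5217)
step 14: x0=(1.3864, 1.1117) x1=(1.0041, 0.2461) x2=(1.7319, -2.1874) x3=(-0.5082, 0.8883) x4=(-1.1529, -1.5127)
step 15: x0=(1.3574, 1.0991) x1=(1.0150, 0.2359) x2=(1.7250, -2.2054) x3=(-0.4938, 0.9021) x4=(-1.1431, -1.5033)
step 16: x0=(1.3274, 1.0851) x1=(1.0256, 0.2261) x2=(1.7178, -2.2231) x3=(-0.4790, 0.9154) x4=(-1.1329, -1.4936)
step 17: x0=(1.2965, 1.0695) x1=(1.0358, 0.2168) x2=(1.7104, -2.2405) x3=(-0.4635, 0.9283) x4=(-1.1223, -1.4836)
step 18: x0=(1.2646, 1.0523) x1=(1.0456, 0.2080) x2=(1.7027, -2.2575) x3=(-0.4475, 0.9407) x4=(-1.1113, -1.4733)
step 19: x0=(1.2319, 1.0334) x1=(1.0551, 0.1998) x2=(1.6947, -2.2742) x3=(-0.4310, 0.9526) x4=(-1.0999, -1.4628)
step 20: x0=(1.1982, 1.0127) x1=(1.0642, 0.1922) x2=(1.6865, -2.2906) x3=(-0.4138, 0.9641) x4=(-1.0880, -1.4519)
step 21: x0=(1.1636, 0.9901) x1=(1.0729, 0.1853) x2=(1.6781, -2.3066) x3=(-0.3961, 0.9751) x4=(-1.0758, -1.4407)
step 22: x0=(1.1281, 0.9656) x1=(1.0811, 0.1792) x2=(1.6694, -2.3223) x3=(-0.3778, 0.9855) x4=(-1.0632, -1.4292)
step 23: x0=(1.0918, 0.9390) x1=(1.0888, 0.1738) x2=(1.6604, -2.3376) x3=(-0.3589, 0.9955) x4=(-1.0501, -1.4174)
step 24: x0=(1.0548, 0.9103) x1=(1.0960, 0.1693) x2=(1.6512, -2.3525) x3=(-0.3394, 1.0050) x4=(-1.0366, -1.4053)
step 25: x0=(1.0170, 0.8794) x1=(1.1025, 0.1657) x2=(1.6417, -2.3671) x3=(-0.3193, 1.0140) x4=(-1.0227, -1.3930)
step 26: x0=(0.9787, 0.8460) x1=(1.1083, 0.1631) x2=(1.6320, -2.3814) x3=(-0.2985, 1.0224) x4=(-1.0084, -1.3803)
step 27: x0=(0.9398, 0.8103) x1=(1.1134, 0.1615) x2=(1.6220, -2.3953) x3=(-0.2770, 1.0302) x4=(-0.9936, -1.3673)
step 28: x0=(0.9005, 0.7720) x1=(1.1175, 0.1611) x2=(1.6118, -2.4088) x3=(-0.2548, 1.0375) x4=(-0.9784, -1.3541)
step 29: x0=(0.8610, 0.7312) x1=(1.1207, 0.1618) x2=(1.6013, -2.4220) x3=(-0.2319, 1.0441) x4=(-0.9627, -1.3405)
step 30: x0=(0.8215, 0.6878) x1=(1.1226, 0.1638) x2=(1.5906, -2.4348) x3=(-0.2082, 1.0501) x4=(-0.9465, -1.3267)
step 31: x0=(0.7824, 0.6418) x1=(1.1232, 0.1670) x2=(1.5797, -2.4472) x3=(-0.1838, 1.0554) x4=(-0.9299, -1.3125)
step 32: x0=(0.7438, 0.5933) x1=(1.1222, 0.1716) x2=(1.5685, -2.4593) x3=(-0.1585, 1.0599) x4=(-0.9129, -1.2981)
step 33: x0=(0.7062, 0.5426) x1=(1.1194, 0.1774) x2=(1.5570, -2.4710) x3=(-0.1323, 1.0636) x4=(-0.8953, -1.2833)
step 34: x0=(0.6700, 0.4899) x1=(1.1146, 0.1844) x2=(1.5453, -2.4823) x3=(-0.1054, 1.0664) x4=(-0.8772, -1.2683)
step 35: x0=(0.6355, 0.4355) x1=(1.1076, 0.1925) x2=(1.5334, -2.4933) x3=(-0.0775, 1.0683) x4=(-0.8587, -1.2529)
step 36: x0=(0.6034, 0.3801) x1=(1.0981, 0.2016) x2=(1.5212, -2.5038) x3=(-0.0488, 1.0691) x4=(-0.8396, -1.2372)
step 37: x0=(0.5737, 0.3241) x1=(1.0860, 0.2115) x2=(1.5088, -2.5140) x3=(-0.0193, 1.0689) x4=(-0.8201, -1.2212)
step 0 velocities: v0=(-0.6200, 0.1500) v1=(0.6400, -0.5600) v2=(-0.1200, -0.9500) v3=(0.2500, 0.8300) v4=(0.1800, 0.1900)
step 0: KE=1.9864, PE=-11.0422, E=-9.0558
step 37 velocities: v0=(-1.1751, -2.3345) v1=(-0.5602, 0.4210) v2=(-0.5228, -0.4162) v3=(1.2469, -0.0346) v4=(0.8271, 0.6748)
step 37: KE=4.6694, PE=-13.7274, E=-9.0580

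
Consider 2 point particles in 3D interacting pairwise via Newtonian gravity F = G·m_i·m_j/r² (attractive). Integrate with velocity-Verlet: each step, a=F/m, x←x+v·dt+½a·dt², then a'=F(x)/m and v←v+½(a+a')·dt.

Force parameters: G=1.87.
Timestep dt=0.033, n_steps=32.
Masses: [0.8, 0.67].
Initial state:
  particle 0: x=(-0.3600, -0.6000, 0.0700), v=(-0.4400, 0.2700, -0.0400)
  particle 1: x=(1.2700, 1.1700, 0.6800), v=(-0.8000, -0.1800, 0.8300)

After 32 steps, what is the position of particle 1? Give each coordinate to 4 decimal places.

(0.3314, 0.8794, 1.4970)

step 0: x0=(-0.3600, -0.6000, 0.0700) x1=(1.2700, 1.1700, 0.6800)
step 1: x0=(-0.3744, -0.5910, 0.0687) x1=(1.2435, 1.1640, 0.7074)
step 2: x0=(-0.3887, -0.5819, 0.0675) x1=(1.2169, 1.1577, 0.7346)
step 3: x0=(-0.4029, -0.5726, 0.0663) x1=(1.1900, 1.1513, 0.7619)
step 4: x0=(-0.4169, -0.5631, 0.0652) x1=(1.1630, 1.1447, 0.7890)
step 5: x0=(-0.4308, -0.5535, 0.0641) x1=(1.1358, 1.1379, 0.8161)
step 6: x0=(-0.4445, -0.5437, 0.0632) x1=(1.1084, 1.1309, 0.8430)
step 7: x0=(-0.4580, -0.5337, 0.0623) x1=(1.0809, 1.1237, 0.8699)
step 8: x0=(-0.4714, -0.5236, 0.0615) x1=(1.0532, 1.1164, 0.8967)
step 9: x0=(-0.4847, -0.5133, 0.0607) x1=(1.0252, 1.1088, 0.9234)
step 10: x0=(-0.4978, -0.5029, 0.0601) x1=(0.9971, 1.1010, 0.9500)
step 11: x0=(-0.5107, -0.4923, 0.0595) x1=(0.9689, 1.0930, 0.9764)
step 12: x0=(-0.5235, -0.4815, 0.0591) x1=(0.9404, 1.0849, 1.0028)
step 13: x0=(-0.5362, -0.4705, 0.0587) x1=(0.9117, 1.0765, 1.0290)
step 14: x0=(-0.5486, -0.4594, 0.0585) x1=(0.8829, 1.0679, 1.0551)
step 15: x0=(-0.5610, -0.4482, 0.0583) x1=(0.8539, 1.0592, 1.0811)
step 16: x0=(-0.5731, -0.4367, 0.0583) x1=(0.8247, 1.0502, 1.1070)
step 17: x0=(-0.5851, -0.4251, 0.0584) x1=(0.7953, 1.0411, 1.1327)
step 18: x0=(-0.5970, -0.4133, 0.0586) x1=(0.7657, 1.0317, 1.1582)
step 19: x0=(-0.6087, -0.4014, 0.0590) x1=(0.7359, 1.0221, 1.1836)
step 20: x0=(-0.6202, -0.3893, 0.0594) x1=(0.7059, 1.0124, 1.2089)
step 21: x0=(-0.6316, -0.3770, 0.0601) x1=(0.6758, 1.0024, 1.2340)
step 22: x0=(-0.6428, -0.3645, 0.0608) x1=(0.6454, 0.9922, 1.2589)
step 23: x0=(-0.6538, -0.3519, 0.0617) x1=(0.6149, 0.9818, 1.2836)
step 24: x0=(-0.6647, -0.3391, 0.0628) x1=(0.5841, 0.9713, 1.3082)
step 25: x0=(-0.6754, -0.3261, 0.0640) x1=(0.5532, 0.9605, 1.3325)
step 26: x0=(-0.6860, -0.3130, 0.0654) x1=(0.5221, 0.9495, 1.3567)
step 27: x0=(-0.6964, -0.2997, 0.0670) x1=(0.4908, 0.9383, 1.3806)
step 28: x0=(-0.7067, -0.2863, 0.0687) x1=(0.4593, 0.9269, 1.4044)
step 29: x0=(-0.7167, -0.2726, 0.0706) x1=(0.4276, 0.9154, 1.4279)
step 30: x0=(-0.7267, -0.2588, 0.0727) x1=(0.3957, 0.9036, 1.4512)
step 31: x0=(-0.7364, -0.2449, 0.0750) x1=(0.3636, 0.8916, 1.4742)
step 32: x0=(-0.7460, -0.2307, 0.0775) x1=(0.3314, 0.8794, 1.4970)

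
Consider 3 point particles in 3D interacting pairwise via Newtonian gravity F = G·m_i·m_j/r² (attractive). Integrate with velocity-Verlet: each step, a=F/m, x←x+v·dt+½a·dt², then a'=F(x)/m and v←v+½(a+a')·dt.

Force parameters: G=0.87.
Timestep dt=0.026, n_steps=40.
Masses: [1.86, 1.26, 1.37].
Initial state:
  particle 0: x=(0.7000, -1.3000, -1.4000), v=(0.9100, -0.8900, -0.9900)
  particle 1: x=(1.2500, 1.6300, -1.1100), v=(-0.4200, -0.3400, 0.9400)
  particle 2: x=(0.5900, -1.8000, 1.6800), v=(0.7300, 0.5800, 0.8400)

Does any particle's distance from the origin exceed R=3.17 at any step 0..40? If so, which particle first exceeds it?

yes, particle 0

step 0: x0=(0.7000, -1.3000, -1.4000) x1=(1.2500, 1.6300, -1.1100) x2=(0.5900, -1.8000, 1.6800)
step 1: x0=(0.7237, -1.3231, -1.4257) x1=(1.2391, 1.6211, -1.0856) x2=(0.6090, -1.7849, 1.7018)
step 2: x0=(0.7473, -1.3461, -1.4513) x1=(1.2281, 1.6120, -1.0611) x2=(0.6280, -1.7697, 1.7234)
step 3: x0=(0.7710, -1.3691, -1.4768) x1=(1.2171, 1.6028, -1.0366) x2=(0.6470, -1.7546, 1.7449)
step 4: x0=(0.7947, -1.3920, -1.5023) x1=(1.2061, 1.5934, -1.0121) x2=(0.6660, -1.7393, 1.7663)
step 5: x0=(0.8184, -1.4148, -1.5276) x1=(1.1951, 1.5839, -0.9877) x2=(0.6850, -1.7241, 1.7876)
step 6: x0=(0.8421, -1.4376, -1.5529) x1=(1.1840, 1.5743, -0.9632) x2=(0.7040, -1.7087, 1.8087)
step 7: x0=(0.8659, -1.4603, -1.5780) x1=(1.1730, 1.5645, -0.9387) x2=(0.7231, -1.6934, 1.8297)
step 8: x0=(0.8896, -1.4829, -1.6031) x1=(1.1619, 1.5545, -0.9142) x2=(0.7421, -1.6780, 1.8506)
step 9: x0=(0.9133, -1.5055, -1.6281) x1=(1.1508, 1.5445, -0.8897) x2=(0.7612, -1.6626, 1.8714)
step 10: x0=(0.9370, -1.5279, -1.6530) x1=(1.1397, 1.5342, -0.8651) x2=(0.7802, -1.6471, 1.8921)
step 11: x0=(0.9608, -1.5503, -1.6779) x1=(1.1286, 1.5239, -0.8406) x2=(0.7993, -1.6316, 1.9126)
step 12: x0=(0.9845, -1.5727, -1.7026) x1=(1.1174, 1.5134, -0.8161) x2=(0.8184, -1.6161, 1.9331)
step 13: x0=(1.0082, -1.5950, -1.7273) x1=(1.1063, 1.5027, -0.7916) x2=(0.8375, -1.6006, 1.9534)
step 14: x0=(1.0320, -1.6172, -1.7519) x1=(1.0952, 1.4920, -0.7671) x2=(0.8566, -1.5850, 1.9736)
step 15: x0=(1.0557, -1.6393, -1.7764) x1=(1.0840, 1.4811, -0.7426) x2=(0.8757, -1.5693, 1.9937)
step 16: x0=(1.0794, -1.6614, -1.8009) x1=(1.0729, 1.4700, -0.7181) x2=(0.8948, -1.5537, 2.0137)
step 17: x0=(1.1031, -1.6834, -1.8252) x1=(1.0617, 1.4588, -0.6935) x2=(0.9139, -1.5380, 2.0336)
step 18: x0=(1.1269, -1.7053, -1.8495) x1=(1.0506, 1.4475, -0.6690) x2=(0.9330, -1.5223, 2.0534)
step 19: x0=(1.1506, -1.7272, -1.8737) x1=(1.0394, 1.4361, -0.6445) x2=(0.9521, -1.5065, 2.0731)
step 20: x0=(1.1743, -1.7490, -1.8979) x1=(1.0283, 1.4246, -0.6200) x2=(0.9712, -1.4908, 2.0927)
step 21: x0=(1.1980, -1.7708, -1.9219) x1=(1.0171, 1.4129, -0.5955) x2=(0.9903, -1.4750, 2.1122)
step 22: x0=(1.2217, -1.7925, -1.9459) x1=(1.0060, 1.4011, -0.5710) x2=(1.0095, -1.4591, 2.1316)
step 23: x0=(1.2454, -1.8141, -1.9698) x1=(0.9948, 1.3892, -0.5464) x2=(1.0286, -1.4433, 2.1509)
step 24: x0=(1.2691, -1.8357, -1.9937) x1=(0.9837, 1.3772, -0.5219) x2=(1.0477, -1.4274, 2.1701)
step 25: x0=(1.2927, -1.8572, -2.0175) x1=(0.9726, 1.3650, -0.4974) x2=(1.0669, -1.4115, 2.1892)
step 26: x0=(1.3164, -1.8787, -2.0412) x1=(0.9615, 1.3527, -0.4729) x2=(1.0860, -1.3955, 2.2082)
step 27: x0=(1.3401, -1.9001, -2.0648) x1=(0.9504, 1.3404, -0.4484) x2=(1.1052, -1.3795, 2.2271)
step 28: x0=(1.3637, -1.9214, -2.0884) x1=(0.9393, 1.3279, -0.4239) x2=(1.1243, -1.3635, 2.2459)
step 29: x0=(1.3874, -1.9427, -2.1119) x1=(0.9282, 1.3153, -0.3993) x2=(1.1434, -1.3475, 2.2647)
step 30: x0=(1.4110, -1.9640, -2.1353) x1=(0.9171, 1.3026, -0.3748) x2=(1.1626, -1.3314, 2.2833)
step 31: x0=(1.4347, -1.9852, -2.1587) x1=(0.9061, 1.2897, -0.3503) x2=(1.1817, -1.3153, 2.3019)
step 32: x0=(1.4583, -2.0063, -2.1820) x1=(0.8950, 1.2768, -0.3257) x2=(1.2009, -1.2992, 2.3203)
step 33: x0=(1.4819, -2.0274, -2.2053) x1=(0.8840, 1.2638, -0.3012) x2=(1.2200, -1.2830, 2.3387)
step 34: x0=(1.5055, -2.0484, -2.2285) x1=(0.8730, 1.2506, -0.2766) x2=(1.2391, -1.2668, 2.3570)
step 35: x0=(1.5291, -2.0694, -2.2516) x1=(0.8620, 1.2374, -0.2521) x2=(1.2583, -1.2506, 2.3751)
step 36: x0=(1.5527, -2.0904, -2.2747) x1=(0.8511, 1.2240, -0.2275) x2=(1.2774, -1.2344, 2.3932)
step 37: x0=(1.5762, -2.1113, -2.2977) x1=(0.8401, 1.2106, -0.2030) x2=(1.2965, -1.2181, 2.4113)
step 38: x0=(1.5998, -2.1321, -2.3206) x1=(0.8292, 1.1971, -0.1784) x2=(1.3157, -1.2018, 2.4292)
step 39: x0=(1.6233, -2.1529, -2.3435) x1=(0.8183, 1.1834, -0.1538) x2=(1.3348, -1.1855, 2.4470)
step 40: x0=(1.6469, -2.1737, -2.3663) x1=(0.8074, 1.1697, -0.1292) x2=(1.3539, -1.1691, 2.4647)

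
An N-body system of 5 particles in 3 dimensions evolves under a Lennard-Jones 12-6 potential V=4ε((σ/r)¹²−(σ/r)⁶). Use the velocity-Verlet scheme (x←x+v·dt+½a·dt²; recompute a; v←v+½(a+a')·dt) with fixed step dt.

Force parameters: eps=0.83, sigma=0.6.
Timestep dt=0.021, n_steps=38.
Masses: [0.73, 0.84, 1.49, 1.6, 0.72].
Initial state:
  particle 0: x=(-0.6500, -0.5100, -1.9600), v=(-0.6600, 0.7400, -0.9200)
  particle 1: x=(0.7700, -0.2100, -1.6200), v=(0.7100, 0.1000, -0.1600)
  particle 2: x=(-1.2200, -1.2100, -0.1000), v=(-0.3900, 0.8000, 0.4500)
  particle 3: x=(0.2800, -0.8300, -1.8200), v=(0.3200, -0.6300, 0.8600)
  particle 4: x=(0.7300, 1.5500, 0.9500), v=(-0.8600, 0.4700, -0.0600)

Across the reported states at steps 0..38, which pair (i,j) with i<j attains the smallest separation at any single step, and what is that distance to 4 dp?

pair (1,3), distance 0.6297

step 0: x0=(-0.6500, -0.5100, -1.9600) x1=(0.7700, -0.2100, -1.6200) x2=(-1.2200, -1.2100, -0.1000) x3=(0.2800, -0.8300, -1.8200) x4=(0.7300, 1.5500, 0.9500)
step 1: x0=(-0.6636, -0.4945, -1.9793) x1=(0.7845, -0.2084, -1.6235) x2=(-1.2282, -1.1932, -0.0906) x3=(0.2868, -0.8429, -1.8019) x4=(0.7119, 1.5599, 0.9487)
step 2: x0=(-0.6768, -0.4792, -1.9985) x1=(0.7981, -0.2079, -1.6274) x2=(-1.2364, -1.1764, -0.0811) x3=(0.2939, -0.8552, -1.7836) x4=(0.6939, 1.5697, 0.9475)
step 3: x0=(-0.6896, -0.4640, -2.0176) x1=(0.8110, -0.2083, -1.6314) x2=(-1.2446, -1.1596, -0.0717) x3=(0.3012, -0.8670, -1.7653) x4=(0.6758, 1.5796, 0.9462)
step 4: x0=(-0.7022, -0.4489, -2.0366) x1=(0.8232, -0.2096, -1.6357) x2=(-1.2528, -1.1428, -0.0622) x3=(0.3088, -0.8782, -1.7469) x4=(0.6578, 1.5895, 0.9450)
step 5: x0=(-0.7145, -0.4339, -2.0556) x1=(0.8346, -0.2119, -1.6401) x2=(-1.2609, -1.1260, -0.0528) x3=(0.3166, -0.8889, -1.7284) x4=(0.6397, 1.5993, 0.9437)
step 6: x0=(-0.7267, -0.4189, -2.0745) x1=(0.8454, -0.2150, -1.6446) x2=(-1.2691, -1.1092, -0.0433) x3=(0.3248, -0.8991, -1.7099) x4=(0.6216, 1.6092, 0.9424)
step 7: x0=(-0.7387, -0.4040, -2.0934) x1=(0.8555, -0.2190, -1.6492) x2=(-1.2773, -1.0924, -0.0339) x3=(0.3332, -0.9089, -1.6914) x4=(0.6036, 1.6191, 0.9412)
step 8: x0=(-0.7507, -0.3892, -2.1122) x1=(0.8649, -0.2238, -1.6539) x2=(-1.2855, -1.0756, -0.0245) x3=(0.3418, -0.9182, -1.6728) x4=(0.5855, 1.6290, 0.9399)
step 9: x0=(-0.7625, -0.3744, -2.1310) x1=(0.8738, -0.2294, -1.6586) x2=(-1.2937, -1.0588, -0.0150) x3=(0.3508, -0.9271, -1.6543) x4=(0.5675, 1.6388, 0.9386)
step 10: x0=(-0.7743, -0.3596, -2.1498) x1=(0.8820, -0.2358, -1.6633) x2=(-1.3018, -1.0420, -0.0056) x3=(0.3601, -0.9355, -1.6358) x4=(0.5494, 1.6487, 0.9374)
step 11: x0=(-0.7860, -0.3448, -2.1685) x1=(0.8896, -0.2430, -1.6679) x2=(-1.3100, -1.0252, 0.0038) x3=(0.3696, -0.9435, -1.6173) x4=(0.5313, 1.6586, 0.9361)
step 12: x0=(-0.7976, -0.3301, -2.1872) x1=(0.8966, -0.2510, -1.6725) x2=(-1.3182, -1.0084, 0.0133) x3=(0.3795, -0.9510, -1.5988) x4=(0.5133, 1.6684, 0.9349)
step 13: x0=(-0.8092, -0.3154, -2.2059) x1=(0.9031, -0.2598, -1.6770) x2=(-1.3264, -0.9915, 0.0227) x3=(0.3896, -0.9582, -1.5804) x4=(0.4952, 1.6783, 0.9336)
step 14: x0=(-0.8208, -0.3006, -2.2246) x1=(0.9089, -0.2694, -1.6815) x2=(-1.3346, -0.9747, 0.0321) x3=(0.4001, -0.9649, -1.5621) x4=(0.4772, 1.6882, 0.9323)
step 15: x0=(-0.8323, -0.2859, -2.2433) x1=(0.9141, -0.2798, -1.6857) x2=(-1.3427, -0.9579, 0.0416) x3=(0.4108, -0.9712, -1.5438) x4=(0.4591, 1.6980, 0.9311)
step 16: x0=(-0.8438, -0.2713, -2.2619) x1=(0.9187, -0.2911, -1.6898) x2=(-1.3509, -0.9411, 0.0510) x3=(0.4218, -0.9770, -1.5257) x4=(0.4410, 1.7079, 0.9298)
step 17: x0=(-0.8553, -0.2566, -2.2805) x1=(0.9227, -0.3031, -1.6937) x2=(-1.3591, -0.9243, 0.0604) x3=(0.4332, -0.9824, -1.5076) x4=(0.4230, 1.7178, 0.9285)
step 18: x0=(-0.8668, -0.2419, -2.2992) x1=(0.9261, -0.3161, -1.6974) x2=(-1.3673, -0.9075, 0.0698) x3=(0.4449, -0.9874, -1.4897) x4=(0.4049, 1.7276, 0.9273)
step 19: x0=(-0.8783, -0.2272, -2.3178) x1=(0.9288, -0.3299, -1.7008) x2=(-1.3754, -0.8907, 0.0793) x3=(0.4569, -0.9918, -1.4719) x4=(0.3868, 1.7375, 0.9260)
step 20: x0=(-0.8897, -0.2126, -2.3364) x1=(0.9309, -0.3447, -1.7039) x2=(-1.3836, -0.8739, 0.0887) x3=(0.4692, -0.9958, -1.4543) x4=(0.3688, 1.7474, 0.9248)
step 21: x0=(-0.9012, -0.1979, -2.3550) x1=(0.9323, -0.3604, -1.7066) x2=(-1.3918, -0.8571, 0.0981) x3=(0.4819, -0.9993, -1.4369) x4=(0.3507, 1.7572, 0.9235)
step 22: x0=(-0.9126, -0.1833, -2.3736) x1=(0.9329, -0.3772, -1.7089) x2=(-1.3999, -0.8403, 0.1075) x3=(0.4950, -1.0022, -1.4197) x4=(0.3327, 1.7671, 0.9222)
step 23: x0=(-0.9240, -0.1686, -2.3922) x1=(0.9328, -0.3950, -1.7107) x2=(-1.4081, -0.8235, 0.1169) x3=(0.5085, -1.0046, -1.4027) x4=(0.3146, 1.7769, 0.9210)
step 24: x0=(-0.9354, -0.1540, -2.4107) x1=(0.9319, -0.4139, -1.7119) x2=(-1.4163, -0.8067, 0.1264) x3=(0.5223, -1.0064, -1.3861) x4=(0.2965, 1.7868, 0.9197)
step 25: x0=(-0.9468, -0.1393, -2.4293) x1=(0.9303, -0.4340, -1.7125) x2=(-1.4245, -0.7899, 0.1358) x3=(0.5366, -1.0076, -1.3698) x4=(0.2785, 1.7967, 0.9184)
step 26: x0=(-0.9582, -0.1247, -2.4479) x1=(0.9277, -0.4553, -1.7124) x2=(-1.4326, -0.7730, 0.1452) x3=(0.5514, -1.0081, -1.3539) x4=(0.2604, 1.8065, 0.9172)
step 27: x0=(-0.9696, -0.1100, -2.4665) x1=(0.9243, -0.4778, -1.7114) x2=(-1.4408, -0.7562, 0.1546) x3=(0.5665, -1.0080, -1.3384) x4=(0.2424, 1.8164, 0.9159)
step 28: x0=(-0.9810, -0.0954, -2.4850) x1=(0.9201, -0.5016, -1.7096) x2=(-1.4490, -0.7394, 0.1640) x3=(0.5821, -1.0072, -1.3234) x4=(0.2243, 1.8263, 0.9146)
step 29: x0=(-0.9923, -0.0808, -2.5036) x1=(0.9151, -0.5266, -1.7069) x2=(-1.4571, -0.7226, 0.1734) x3=(0.5982, -1.0058, -1.3088) x4=(0.2062, 1.8361, 0.9134)
step 30: x0=(-1.0037, -0.0661, -2.5221) x1=(0.9096, -0.5523, -1.7035) x2=(-1.4653, -0.7058, 0.1829) x3=(0.6145, -1.0040, -1.2946) x4=(0.1882, 1.8460, 0.9121)
step 31: x0=(-1.0151, -0.0515, -2.5407) x1=(0.9040, -0.5782, -1.7000) x2=(-1.4735, -0.6890, 0.1923) x3=(0.6308, -1.0022, -1.2804) x4=(0.1701, 1.8559, 0.9108)
step 32: x0=(-1.0265, -0.0369, -2.5593) x1=(0.8990, -0.6031, -1.6975) x2=(-1.4816, -0.6722, 0.2017) x3=(0.6468, -1.0008, -1.2658) x4=(0.1520, 1.8657, 0.9096)
step 33: x0=(-1.0378, -0.0222, -2.5778) x1=(0.8957, -0.6254, -1.6979) x2=(-1.4898, -0.6554, 0.2111) x3=(0.6619, -1.0008, -1.2496) x4=(0.1340, 1.8756, 0.9083)
step 34: x0=(-1.0492, -0.0076, -2.5964) x1=(0.8946, -0.6440, -1.7026) x2=(-1.4980, -0.6386, 0.2205) x3=(0.6759, -1.0028, -1.2311) x4=(0.1159, 1.8854, 0.9070)
step 35: x0=(-1.0605, 0.0070, -2.6149) x1=(0.8956, -0.6593, -1.7116) x2=(-1.5061, -0.6218, 0.2299) x3=(0.6888, -1.0064, -1.2104) x4=(0.0979, 1.8953, 0.9058)
step 36: x0=(-1.0719, 0.0216, -2.6335) x1=(0.8976, -0.6729, -1.7232) x2=(-1.5143, -0.6050, 0.2394) x3=(0.7011, -1.0110, -1.1884) x4=(0.0798, 1.9052, 0.9045)
step 37: x0=(-1.0832, 0.0363, -2.6520) x1=(0.8999, -0.6860, -1.7355) x2=(-1.5225, -0.5881, 0.2488) x3=(0.7133, -1.0159, -1.1659) x4=(0.0617, 1.9150, 0.9032)
step 38: x0=(-1.0946, 0.0509, -2.6705) x1=(0.9020, -0.6994, -1.7473) x2=(-1.5306, -0.5713, 0.2582) x3=(0.7256, -1.0206, -1.1438) x4=(0.0437, 1.9249, 0.9020)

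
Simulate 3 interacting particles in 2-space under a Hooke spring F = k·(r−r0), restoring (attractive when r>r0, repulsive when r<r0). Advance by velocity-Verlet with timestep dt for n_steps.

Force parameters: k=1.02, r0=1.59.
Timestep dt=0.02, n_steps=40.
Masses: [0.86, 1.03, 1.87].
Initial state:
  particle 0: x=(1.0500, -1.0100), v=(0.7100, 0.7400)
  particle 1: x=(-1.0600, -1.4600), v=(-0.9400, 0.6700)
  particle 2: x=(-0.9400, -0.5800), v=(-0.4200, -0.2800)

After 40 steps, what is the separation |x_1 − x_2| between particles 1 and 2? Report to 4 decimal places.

step 0: x0=(1.0500, -1.0100) x1=(-1.0600, -1.4600) x2=(-0.9400, -0.5800)
step 1: x0=(1.0640, -0.9952) x1=(-1.0787, -1.4467) x2=(-0.9483, -0.5855)
step 2: x0=(1.0774, -0.9804) x1=(-1.0972, -1.4337) x2=(-0.9566, -0.5909)
step 3: x0=(1.0904, -0.9657) x1=(-1.1156, -1.4208) x2=(-0.9647, -0.5962)
step 4: x0=(1.1028, -0.9509) x1=(-1.1337, -1.4083) x2=(-0.9726, -0.6013)
step 5: x0=(1.1147, -0.9362) x1=(-1.1516, -1.3959) x2=(-0.9804, -0.6063)
step 6: x0=(1.1259, -0.9215) x1=(-1.1693, -1.3838) x2=(-0.9881, -0.6111)
step 7: x0=(1.1366, -0.9069) x1=(-1.1867, -1.3720) x2=(-0.9956, -0.6158)
step 8: x0=(1.1466, -0.8923) x1=(-1.2040, -1.3604) x2=(-1.0029, -0.6203)
step 9: x0=(1.1560, -0.8777) x1=(-1.2210, -1.3491) x2=(-1.0101, -0.6247)
step 10: x0=(1.1647, -0.8632) x1=(-1.2378, -1.3380) x2=(-1.0171, -0.6289)
step 11: x0=(1.1728, -0.8487) x1=(-1.2544, -1.3272) x2=(-1.0239, -0.6329)
step 12: x0=(1.1801, -0.8342) x1=(-1.2707, -1.3166) x2=(-1.0305, -0.6368)
step 13: x0=(1.1867, -0.8199) x1=(-1.2868, -1.3063) x2=(-1.0369, -0.6405)
step 14: x0=(1.1926, -0.8056) x1=(-1.3026, -1.2962) x2=(-1.0431, -0.6440)
step 15: x0=(1.1977, -0.7913) x1=(-1.3182, -1.2864) x2=(-1.0491, -0.6474)
step 16: x0=(1.2021, -0.7771) x1=(-1.3336, -1.2768) x2=(-1.0548, -0.6506)
step 17: x0=(1.2056, -0.7630) x1=(-1.3487, -1.2675) x2=(-1.0604, -0.6536)
step 18: x0=(1.2084, -0.7490) x1=(-1.3636, -1.2585) x2=(-1.0657, -0.6565)
step 19: x0=(1.2104, -0.7350) x1=(-1.3782, -1.2497) x2=(-1.0708, -0.6591)
step 20: x0=(1.2116, -0.7212) x1=(-1.3926, -1.2411) x2=(-1.0756, -0.6616)
step 21: x0=(1.2119, -0.7074) x1=(-1.4068, -1.2328) x2=(-1.0802, -0.6640)
step 22: x0=(1.2114, -0.6937) x1=(-1.4207, -1.2247) x2=(-1.0845, -0.6661)
step 23: x0=(1.2101, -0.6802) x1=(-1.4344, -1.2168) x2=(-1.0885, -0.6681)
step 24: x0=(1.2079, -0.6667) x1=(-1.4479, -1.2092) x2=(-1.0923, -0.6699)
step 25: x0=(1.2048, -0.6533) x1=(-1.4611, -1.2018) x2=(-1.0959, -0.6716)
step 26: x0=(1.2009, -0.6401) x1=(-1.4741, -1.1946) x2=(-1.0991, -0.6730)
step 27: x0=(1.1961, -0.6269) x1=(-1.4869, -1.1876) x2=(-1.1021, -0.6743)
step 28: x0=(1.1904, -0.6139) x1=(-1.4995, -1.1809) x2=(-1.1048, -0.6755)
step 29: x0=(1.1839, -0.6010) x1=(-1.5118, -1.1743) x2=(-1.1072, -0.6764)
step 30: x0=(1.1765, -0.5882) x1=(-1.5240, -1.1679) x2=(-1.1094, -0.6772)
step 31: x0=(1.1682, -0.5756) x1=(-1.5359, -1.1617) x2=(-1.1112, -0.6779)
step 32: x0=(1.1591, -0.5631) x1=(-1.5476, -1.1558) x2=(-1.1128, -0.6783)
step 33: x0=(1.1491, -0.5507) x1=(-1.5591, -1.1499) x2=(-1.1141, -0.6786)
step 34: x0=(1.1382, -0.5385) x1=(-1.5704, -1.1443) x2=(-1.1150, -0.6788)
step 35: x0=(1.1264, -0.5264) x1=(-1.5815, -1.1388) x2=(-1.1158, -0.6788)
step 36: x0=(1.1138, -0.5144) x1=(-1.5924, -1.1335) x2=(-1.1162, -0.6786)
step 37: x0=(1.1003, -0.5026) x1=(-1.6032, -1.1283) x2=(-1.1163, -0.6783)
step 38: x0=(1.0860, -0.4910) x1=(-1.6137, -1.1232) x2=(-1.1161, -0.6779)
step 39: x0=(1.0709, -0.4795) x1=(-1.6240, -1.1183) x2=(-1.1157, -0.6773)
step 40: x0=(1.0549, -0.4681) x1=(-1.6342, -1.1136) x2=(-1.1149, -0.6765)

0.6787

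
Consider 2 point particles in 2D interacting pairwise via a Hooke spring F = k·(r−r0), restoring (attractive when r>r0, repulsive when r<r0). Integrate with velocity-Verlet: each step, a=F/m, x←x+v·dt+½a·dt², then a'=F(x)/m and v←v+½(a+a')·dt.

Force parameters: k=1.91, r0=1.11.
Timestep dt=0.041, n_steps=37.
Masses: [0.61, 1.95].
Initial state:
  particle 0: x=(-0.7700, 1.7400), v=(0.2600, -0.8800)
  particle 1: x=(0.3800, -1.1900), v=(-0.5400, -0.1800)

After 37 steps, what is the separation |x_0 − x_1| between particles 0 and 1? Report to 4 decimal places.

2.4617

step 0: x0=(-0.7700, 1.7400) x1=(0.3800, -1.1900)
step 1: x0=(-0.7574, 1.6989) x1=(0.3572, -1.1958)
step 2: x0=(-0.7410, 1.6481) x1=(0.3333, -1.1986)
step 3: x0=(-0.7210, 1.5877) x1=(0.3083, -1.1984)
step 4: x0=(-0.6976, 1.5181) x1=(0.2821, -1.1953)
step 5: x0=(-0.6711, 1.4398) x1=(0.2550, -1.1894)
step 6: x0=(-0.6416, 1.3531) x1=(0.2270, -1.1810)
step 7: x0=(-0.6095, 1.2586) x1=(0.1981, -1.1701)
step 8: x0=(-0.5749, 1.1569) x1=(0.1685, -1.1569)
step 9: x0=(-0.5382, 1.0486) x1=(0.1382, -1.1417)
step 10: x0=(-0.4997, 0.9343) x1=(0.1074, -1.1246)
step 11: x0=(-0.4596, 0.8148) x1=(0.0760, -1.1059)
step 12: x0=(-0.4183, 0.6908) x1=(0.0443, -1.0858)
step 13: x0=(-0.3760, 0.5631) x1=(0.0123, -1.0645)
step 14: x0=(-0.3331, 0.4325) x1=(-0.0200, -1.0423)
step 15: x0=(-0.2897, 0.2999) x1=(-0.0523, -1.0195)
step 16: x0=(-0.2460, 0.1660) x1=(-0.0848, -0.9963)
step 17: x0=(-0.2024, 0.0319) x1=(-0.1173, -0.9730)
step 18: x0=(-0.1588, -0.1017) x1=(-0.1497, -0.9499)
step 19: x0=(-0.1151, -0.2340) x1=(-0.1822, -0.9272)
step 20: x0=(-0.0713, -0.3640) x1=(-0.2147, -0.9051)
step 21: x0=(-0.0268, -0.4913) x1=(-0.2474, -0.8840)
step 22: x0=(0.0195, -0.6156) x1=(-0.2807, -0.8638)
step 23: x0=(0.0687, -0.7374) x1=(-0.3149, -0.8443)
step 24: x0=(0.1214, -0.8582) x1=(-0.3502, -0.8252)
step 25: x0=(0.1776, -0.9793) x1=(-0.3866, -0.8060)
step 26: x0=(0.2363, -1.1012) x1=(-0.4237, -0.7866)
step 27: x0=(0.2969, -1.2239) x1=(-0.4615, -0.7668)
step 28: x0=(0.3584, -1.3472) x1=(-0.4995, -0.7469)
step 29: x0=(0.4203, -1.4707) x1=(-0.5377, -0.7269)
step 30: x0=(0.4817, -1.5939) x1=(-0.5757, -0.7071)
step 31: x0=(0.5420, -1.7162) x1=(-0.6134, -0.6875)
step 32: x0=(0.6006, -1.8370) x1=(-0.6505, -0.6684)
step 33: x0=(0.6569, -1.9555) x1=(-0.6869, -0.6500)
step 34: x0=(0.7103, -2.0713) x1=(-0.7224, -0.6324)
step 35: x0=(0.7602, -2.1837) x1=(-0.7569, -0.6159)
step 36: x0=(0.8063, -2.2920) x1=(-0.7901, -0.6007)
step 37: x0=(0.8480, -2.3956) x1=(-0.8219, -0.5870)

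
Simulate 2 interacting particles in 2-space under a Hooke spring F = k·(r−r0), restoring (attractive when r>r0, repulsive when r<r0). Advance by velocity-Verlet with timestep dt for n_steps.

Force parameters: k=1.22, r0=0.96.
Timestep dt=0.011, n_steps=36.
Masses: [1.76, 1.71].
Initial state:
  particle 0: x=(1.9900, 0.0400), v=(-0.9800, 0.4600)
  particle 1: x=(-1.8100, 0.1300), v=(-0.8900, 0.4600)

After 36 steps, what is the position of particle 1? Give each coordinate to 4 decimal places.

step 0: x0=(1.9900, 0.0400) x1=(-1.8100, 0.1300)
step 1: x0=(1.9791, 0.0451) x1=(-1.8197, 0.1351)
step 2: x0=(1.9680, 0.0501) x1=(-1.8291, 0.1401)
step 3: x0=(1.9566, 0.0552) x1=(-1.8383, 0.1452)
step 4: x0=(1.9450, 0.0603) x1=(-1.8472, 0.1502)
step 5: x0=(1.9331, 0.0654) x1=(-1.8559, 0.1552)
step 6: x0=(1.9210, 0.0705) x1=(-1.8643, 0.1603)
step 7: x0=(1.9087, 0.0756) x1=(-1.8725, 0.1653)
step 8: x0=(1.8962, 0.0807) x1=(-1.8805, 0.1703)
step 9: x0=(1.8834, 0.0858) x1=(-1.8882, 0.1753)
step 10: x0=(1.8703, 0.0909) x1=(-1.8957, 0.1803)
step 11: x0=(1.8570, 0.0960) x1=(-1.9029, 0.1853)
step 12: x0=(1.8435, 0.1011) x1=(-1.9099, 0.1903)
step 13: x0=(1.8298, 0.1063) x1=(-1.9166, 0.1953)
step 14: x0=(1.8158, 0.1114) x1=(-1.9231, 0.2003)
step 15: x0=(1.8016, 0.1165) x1=(-1.9294, 0.2052)
step 16: x0=(1.7872, 0.1217) x1=(-1.9354, 0.2102)
step 17: x0=(1.7725, 0.1268) x1=(-1.9412, 0.2152)
step 18: x0=(1.7576, 0.1320) x1=(-1.9468, 0.2201)
step 19: x0=(1.7425, 0.1372) x1=(-1.9521, 0.2251)
step 20: x0=(1.7271, 0.1423) x1=(-1.9572, 0.2300)
step 21: x0=(1.7115, 0.1475) x1=(-1.9620, 0.2350)
step 22: x0=(1.6957, 0.1527) x1=(-1.9666, 0.2399)
step 23: x0=(1.6797, 0.1579) x1=(-1.9710, 0.2449)
step 24: x0=(1.6634, 0.1631) x1=(-1.9751, 0.2498)
step 25: x0=(1.6469, 0.1682) x1=(-1.9790, 0.2547)
step 26: x0=(1.6302, 0.1734) x1=(-1.9827, 0.2596)
step 27: x0=(1.6133, 0.1787) x1=(-1.9862, 0.2645)
step 28: x0=(1.5961, 0.1839) x1=(-1.9894, 0.2694)
step 29: x0=(1.5787, 0.1891) x1=(-1.9924, 0.2743)
step 30: x0=(1.5611, 0.1943) x1=(-1.9951, 0.2792)
step 31: x0=(1.5433, 0.1995) x1=(-1.9977, 0.2841)
step 32: x0=(1.5253, 0.2048) x1=(-2.0000, 0.2890)
step 33: x0=(1.5070, 0.2100) x1=(-2.0021, 0.2939)
step 34: x0=(1.4886, 0.2152) x1=(-2.0040, 0.2987)
step 35: x0=(1.4699, 0.2205) x1=(-2.0057, 0.3036)
step 36: x0=(1.4510, 0.2257) x1=(-2.0071, 0.3085)

(-2.0071, 0.3085)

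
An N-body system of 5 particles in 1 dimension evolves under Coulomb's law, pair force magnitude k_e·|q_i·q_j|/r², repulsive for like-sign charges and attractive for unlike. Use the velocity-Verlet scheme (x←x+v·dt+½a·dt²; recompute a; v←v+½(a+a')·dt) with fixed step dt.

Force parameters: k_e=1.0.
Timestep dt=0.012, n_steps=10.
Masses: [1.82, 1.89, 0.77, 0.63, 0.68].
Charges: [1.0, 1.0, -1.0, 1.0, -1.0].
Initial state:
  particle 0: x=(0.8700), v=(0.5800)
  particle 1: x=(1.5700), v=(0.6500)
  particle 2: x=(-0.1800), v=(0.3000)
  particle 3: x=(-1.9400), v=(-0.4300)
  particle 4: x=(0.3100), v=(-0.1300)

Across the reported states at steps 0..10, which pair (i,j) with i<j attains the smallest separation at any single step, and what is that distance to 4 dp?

step 0: x0=(0.8700) x1=(1.5700) x2=(-0.1800) x3=(-1.9400) x4=(0.3100)
step 1: x0=(0.8767) x1=(1.5778) x2=(-0.1767) x3=(-1.9451) x4=(0.3093)
step 2: x0=(0.8830) x1=(1.5858) x2=(-0.1740) x3=(-1.9502) x4=(0.3102)
step 3: x0=(0.8888) x1=(1.5938) x2=(-0.1720) x3=(-1.9552) x4=(0.3127)
step 4: x0=(0.8941) x1=(1.6019) x2=(-0.1706) x3=(-1.9601) x4=(0.3169)
step 5: x0=(0.8990) x1=(1.6101) x2=(-0.1698) x3=(-1.9649) x4=(0.3227)
step 6: x0=(0.9034) x1=(1.6184) x2=(-0.1696) x3=(-1.9697) x4=(0.3301)
step 7: x0=(0.9074) x1=(1.6268) x2=(-0.1700) x3=(-1.9744) x4=(0.3390)
step 8: x0=(0.9109) x1=(1.6352) x2=(-0.1709) x3=(-1.9790) x4=(0.3496)
step 9: x0=(0.9139) x1=(1.6438) x2=(-0.1724) x3=(-1.9836) x4=(0.3616)
step 10: x0=(0.9165) x1=(1.6524) x2=(-0.1744) x3=(-1.9881) x4=(0.3752)

pair (2,4), distance 0.4842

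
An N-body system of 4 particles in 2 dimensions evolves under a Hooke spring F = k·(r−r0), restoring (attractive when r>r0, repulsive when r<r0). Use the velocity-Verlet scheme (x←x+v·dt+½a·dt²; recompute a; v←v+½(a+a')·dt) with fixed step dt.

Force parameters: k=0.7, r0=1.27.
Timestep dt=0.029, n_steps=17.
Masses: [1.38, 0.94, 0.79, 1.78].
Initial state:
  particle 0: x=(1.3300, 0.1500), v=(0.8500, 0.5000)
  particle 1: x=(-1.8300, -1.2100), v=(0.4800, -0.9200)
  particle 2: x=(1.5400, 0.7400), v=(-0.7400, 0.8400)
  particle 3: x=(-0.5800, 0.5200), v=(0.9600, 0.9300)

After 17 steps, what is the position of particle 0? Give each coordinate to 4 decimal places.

(1.5900, 0.3107)

step 0: x0=(1.3300, 0.1500) x1=(-1.8300, -1.2100) x2=(1.5400, 0.7400) x3=(-0.5800, 0.5200)
step 1: x0=(1.3540, 0.1642) x1=(-1.8146, -1.2358) x2=(1.5175, 0.7641) x3=(-0.5520, 0.5468)
step 2: x0=(1.3769, 0.1778) x1=(-1.7962, -1.2597) x2=(1.4928, 0.7875) x3=(-0.5237, 0.5734)
step 3: x0=(1.3985, 0.1909) x1=(-1.7748, -1.2817) x2=(1.4660, 0.8104) x3=(-0.4951, 0.5997)
step 4: x0=(1.4190, 0.2033) x1=(-1.7504, -1.3017) x2=(1.4371, 0.8326) x3=(-0.4662, 0.6257)
step 5: x0=(1.4383, 0.2151) x1=(-1.7231, -1.3196) x2=(1.4061, 0.8542) x3=(-0.4371, 0.6514)
step 6: x0=(1.4565, 0.2262) x1=(-1.6928, -1.3355) x2=(1.3731, 0.8751) x3=(-0.4078, 0.6768)
step 7: x0=(1.4736, 0.2368) x1=(-1.6596, -1.3492) x2=(1.3382, 0.8954) x3=(-0.3783, 0.7018)
step 8: x0=(1.4896, 0.2467) x1=(-1.6235, -1.3608) x2=(1.3014, 0.9149) x3=(-0.3487, 0.7265)
step 9: x0=(1.5046, 0.2560) x1=(-1.5846, -1.3702) x2=(1.2627, 0.9337) x3=(-0.3189, 0.7508)
step 10: x0=(1.5186, 0.2647) x1=(-1.5429, -1.3773) x2=(1.2223, 0.9518) x3=(-0.2890, 0.7747)
step 11: x0=(1.5316, 0.2729) x1=(-1.4985, -1.3821) x2=(1.1802, 0.9690) x3=(-0.2591, 0.7982)
step 12: x0=(1.5436, 0.2805) x1=(-1.4514, -1.3847) x2=(1.1365, 0.9855) x3=(-0.2291, 0.8214)
step 13: x0=(1.5547, 0.2875) x1=(-1.4018, -1.3850) x2=(1.0913, 1.0011) x3=(-0.1991, 0.8441)
step 14: x0=(1.5649, 0.2941) x1=(-1.3496, -1.3830) x2=(1.0448, 1.0158) x3=(-0.1691, 0.8663)
step 15: x0=(1.5741, 0.3001) x1=(-1.2950, -1.3787) x2=(0.9970, 1.0297) x3=(-0.1392, 0.8882)
step 16: x0=(1.5825, 0.3056) x1=(-1.2380, -1.3721) x2=(0.9481, 1.0426) x3=(-0.1093, 0.9096)
step 17: x0=(1.5900, 0.3107) x1=(-1.1787, -1.3632) x2=(0.8982, 1.0546) x3=(-0.0795, 0.9306)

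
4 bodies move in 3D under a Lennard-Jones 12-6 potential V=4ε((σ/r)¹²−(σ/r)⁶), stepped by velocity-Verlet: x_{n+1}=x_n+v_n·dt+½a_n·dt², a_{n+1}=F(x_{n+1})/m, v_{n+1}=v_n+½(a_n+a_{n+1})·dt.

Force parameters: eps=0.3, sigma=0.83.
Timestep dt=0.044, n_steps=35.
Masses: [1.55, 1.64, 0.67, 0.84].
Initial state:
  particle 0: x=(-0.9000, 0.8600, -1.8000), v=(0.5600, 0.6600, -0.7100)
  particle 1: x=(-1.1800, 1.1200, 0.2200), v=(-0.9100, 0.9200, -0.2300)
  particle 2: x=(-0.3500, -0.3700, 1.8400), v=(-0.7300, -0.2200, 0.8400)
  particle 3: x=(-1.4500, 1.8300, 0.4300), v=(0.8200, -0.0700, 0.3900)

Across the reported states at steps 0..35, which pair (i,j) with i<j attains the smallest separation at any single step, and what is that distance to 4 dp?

step 0: x0=(-0.9000, 0.8600, -1.8000) x1=(-1.1800, 1.1200, 0.2200) x2=(-0.3500, -0.3700, 1.8400) x3=(-1.4500, 1.8300, 0.4300)
step 1: x0=(-0.8754, 0.8890, -1.8312) x1=(-1.2157, 1.1490, 0.2065) x2=(-0.3821, -0.3797, 1.8770) x3=(-1.4224, 1.8493, 0.4538)
step 2: x0=(-0.8507, 0.9181, -1.8624) x1=(-1.2416, 1.1450, 0.1813) x2=(-0.4143, -0.3893, 1.9139) x3=(-1.4139, 1.9330, 0.5003)
step 3: x0=(-0.8261, 0.9471, -1.8936) x1=(-1.2667, 1.1374, 0.1546) x2=(-0.4464, -0.3990, 1.9508) x3=(-1.4069, 2.0239, 0.5497)
step 4: x0=(-0.8015, 0.9762, -1.9248) x1=(-1.2920, 1.1305, 0.1283) x2=(-0.4785, -0.4086, 1.9877) x3=(-1.3997, 2.1132, 0.5985)
step 5: x0=(-0.7768, 1.0052, -1.9559) x1=(-1.3173, 1.1244, 0.1023) x2=(-0.5107, -0.4183, 2.0247) x3=(-1.3922, 2.2010, 0.6464)
step 6: x0=(-0.7522, 1.0343, -1.9871) x1=(-1.3427, 1.1188, 0.0766) x2=(-0.5428, -0.4279, 2.0616) x3=(-1.3848, 2.2877, 0.6939)
step 7: x0=(-0.7276, 1.0634, -2.0182) x1=(-1.3680, 1.1136, 0.0510) x2=(-0.5750, -0.4375, 2.0985) x3=(-1.3773, 2.3739, 0.7410)
step 8: x0=(-0.7030, 1.0924, -2.0493) x1=(-1.3934, 1.1085, 0.0256) x2=(-0.6071, -0.4471, 2.1353) x3=(-1.3698, 2.4597, 0.7880)
step 9: x0=(-0.6784, 1.1215, -2.0804) x1=(-1.4188, 1.1035, 0.0001) x2=(-0.6393, -0.4567, 2.1722) x3=(-1.3623, 2.5452, 0.8348)
step 10: x0=(-0.6538, 1.1505, -2.1115) x1=(-1.4441, 1.0986, -0.0253) x2=(-0.6714, -0.4663, 2.2091) x3=(-1.3548, 2.6307, 0.8816)
step 11: x0=(-0.6292, 1.1796, -2.1426) x1=(-1.4694, 1.0937, -0.0506) x2=(-0.7036, -0.4759, 2.2460) x3=(-1.3473, 2.7161, 0.9283)
step 12: x0=(-0.6046, 1.2086, -2.1736) x1=(-1.4948, 1.0889, -0.0760) x2=(-0.7358, -0.4855, 2.2829) x3=(-1.3398, 2.8014, 0.9750)
step 13: x0=(-0.5800, 1.2377, -2.2047) x1=(-1.5201, 1.0840, -0.1014) x2=(-0.7679, -0.4951, 2.3197) x3=(-1.3323, 2.8867, 1.0216)
step 14: x0=(-0.5554, 1.2667, -2.2358) x1=(-1.5454, 1.0792, -0.1267) x2=(-0.8001, -0.5047, 2.3566) x3=(-1.3248, 2.9719, 1.0683)
step 15: x0=(-0.5308, 1.2958, -2.2668) x1=(-1.5708, 1.0744, -0.1521) x2=(-0.8322, -0.5143, 2.3934) x3=(-1.3173, 3.0572, 1.1149)
step 16: x0=(-0.5063, 1.3249, -2.2978) x1=(-1.5961, 1.0696, -0.1775) x2=(-0.8644, -0.5239, 2.4303) x3=(-1.3098, 3.1424, 1.1616)
step 17: x0=(-0.4817, 1.3539, -2.3289) x1=(-1.6214, 1.0648, -0.2028) x2=(-0.8966, -0.5334, 2.4672) x3=(-1.3024, 3.2277, 1.2082)
step 18: x0=(-0.4571, 1.3830, -2.3599) x1=(-1.6467, 1.0600, -0.2282) x2=(-0.9287, -0.5430, 2.5040) x3=(-1.2949, 3.3129, 1.2548)
step 19: x0=(-0.4325, 1.4120, -2.3909) x1=(-1.6720, 1.0552, -0.2536) x2=(-0.9609, -0.5526, 2.5409) x3=(-1.2874, 3.3981, 1.3014)
step 20: x0=(-0.4080, 1.4411, -2.4219) x1=(-1.6973, 1.0504, -0.2789) x2=(-0.9931, -0.5622, 2.5777) x3=(-1.2799, 3.4833, 1.3480)
step 21: x0=(-0.3834, 1.4701, -2.4529) x1=(-1.7226, 1.0456, -0.3043) x2=(-1.0252, -0.5718, 2.6146) x3=(-1.2724, 3.5685, 1.3946)
step 22: x0=(-0.3588, 1.4992, -2.4839) x1=(-1.7479, 1.0408, -0.3297) x2=(-1.0574, -0.5814, 2.6514) x3=(-1.2650, 3.6537, 1.4413)
step 23: x0=(-0.3343, 1.5282, -2.5149) x1=(-1.7732, 1.0360, -0.3551) x2=(-1.0896, -0.5909, 2.6883) x3=(-1.2575, 3.7389, 1.4879)
step 24: x0=(-0.3097, 1.5573, -2.5459) x1=(-1.7985, 1.0312, -0.3805) x2=(-1.1217, -0.6005, 2.7251) x3=(-1.2500, 3.8241, 1.5345)
step 25: x0=(-0.2851, 1.5863, -2.5769) x1=(-1.8238, 1.0264, -0.4059) x2=(-1.1539, -0.6101, 2.7620) x3=(-1.2425, 3.9093, 1.5811)
step 26: x0=(-0.2606, 1.6154, -2.6079) x1=(-1.8491, 1.0217, -0.4312) x2=(-1.1861, -0.6197, 2.7988) x3=(-1.2350, 3.9945, 1.6277)
step 27: x0=(-0.2360, 1.6444, -2.6389) x1=(-1.8744, 1.0169, -0.4566) x2=(-1.2182, -0.6292, 2.8357) x3=(-1.2276, 4.0797, 1.6743)
step 28: x0=(-0.2115, 1.6735, -2.6699) x1=(-1.8997, 1.0121, -0.4820) x2=(-1.2504, -0.6388, 2.8725) x3=(-1.2201, 4.1649, 1.7209)
step 29: x0=(-0.1869, 1.7025, -2.7009) x1=(-1.9250, 1.0073, -0.5074) x2=(-1.2826, -0.6484, 2.9094) x3=(-1.2126, 4.2501, 1.7675)
step 30: x0=(-0.1623, 1.7316, -2.7319) x1=(-1.9503, 1.0025, -0.5328) x2=(-1.3147, -0.6580, 2.9462) x3=(-1.2051, 4.3354, 1.8141)
step 31: x0=(-0.1378, 1.7606, -2.7629) x1=(-1.9756, 0.9977, -0.5582) x2=(-1.3469, -0.6675, 2.9830) x3=(-1.1976, 4.4206, 1.8607)
step 32: x0=(-0.1132, 1.7897, -2.7939) x1=(-2.0009, 0.9929, -0.5836) x2=(-1.3791, -0.6771, 3.0199) x3=(-1.1902, 4.5058, 1.9073)
step 33: x0=(-0.0887, 1.8187, -2.8249) x1=(-2.0262, 0.9882, -0.6090) x2=(-1.4112, -0.6867, 3.0567) x3=(-1.1827, 4.5910, 1.9540)
step 34: x0=(-0.0641, 1.8477, -2.8559) x1=(-2.0514, 0.9834, -0.6344) x2=(-1.4434, -0.6963, 3.0936) x3=(-1.1752, 4.6762, 2.0006)
step 35: x0=(-0.0396, 1.8768, -2.8869) x1=(-2.0767, 0.9786, -0.6598) x2=(-1.4756, -0.7058, 3.1304) x3=(-1.1677, 4.7614, 2.0472)

pair (1,3), distance 0.7709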